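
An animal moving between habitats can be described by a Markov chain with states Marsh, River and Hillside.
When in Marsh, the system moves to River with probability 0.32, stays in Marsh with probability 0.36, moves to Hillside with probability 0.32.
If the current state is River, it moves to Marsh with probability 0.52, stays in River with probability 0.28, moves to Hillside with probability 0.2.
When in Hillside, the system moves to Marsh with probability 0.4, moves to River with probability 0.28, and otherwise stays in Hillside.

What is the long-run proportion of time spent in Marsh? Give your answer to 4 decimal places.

0.4189

Let the stationary distribution be π with π = πP and π_1 + π_2 + π_3 = 1.
π_1 = 0.36·π_1 + 0.52·π_2 + 0.4·π_3
π_2 = 0.32·π_1 + 0.28·π_2 + 0.28·π_3
Solving with the normalization constraint gives π = (0.4189, 0.2968, 0.2844).
So the stationary probability of Marsh is 0.4189.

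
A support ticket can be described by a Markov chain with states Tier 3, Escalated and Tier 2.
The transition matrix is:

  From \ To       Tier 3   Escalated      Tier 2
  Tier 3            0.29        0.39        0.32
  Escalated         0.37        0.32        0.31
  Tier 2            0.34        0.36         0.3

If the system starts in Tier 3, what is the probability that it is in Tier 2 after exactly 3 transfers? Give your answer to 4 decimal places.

0.3103

Propagate the distribution vector 3 transfers from Tier 3.
After 0 transfers: (1.0000, 0.0000, 0.0000)
After 1 transfer: (0.2900, 0.3900, 0.3200)
After 2 transfers: (0.3372, 0.3531, 0.3097)
After 3 transfers: (0.3337, 0.3560, 0.3103)
P(in Tier 2 after 3 transfers) = 0.3103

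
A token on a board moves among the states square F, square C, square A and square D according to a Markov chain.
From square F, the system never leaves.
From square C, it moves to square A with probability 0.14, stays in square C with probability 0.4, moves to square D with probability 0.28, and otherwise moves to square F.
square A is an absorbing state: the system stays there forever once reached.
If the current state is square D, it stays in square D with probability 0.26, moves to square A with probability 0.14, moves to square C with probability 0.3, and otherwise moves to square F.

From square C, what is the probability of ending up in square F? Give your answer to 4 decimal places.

0.6033

Let h(s) be the probability of absorption at square F starting from transient state s. Then h(square F) = 1 and h(square A) = 0. By first-step analysis:
h(square C) = 0.18·1 + 0.4·h(square C) + 0.14·0 + 0.28·h(square D)
h(square D) = 0.3·1 + 0.3·h(square C) + 0.14·0 + 0.26·h(square D)
Solving: h(square C) = 0.6033, h(square D) = 0.6500.
Starting from square C, the probability is 0.6033.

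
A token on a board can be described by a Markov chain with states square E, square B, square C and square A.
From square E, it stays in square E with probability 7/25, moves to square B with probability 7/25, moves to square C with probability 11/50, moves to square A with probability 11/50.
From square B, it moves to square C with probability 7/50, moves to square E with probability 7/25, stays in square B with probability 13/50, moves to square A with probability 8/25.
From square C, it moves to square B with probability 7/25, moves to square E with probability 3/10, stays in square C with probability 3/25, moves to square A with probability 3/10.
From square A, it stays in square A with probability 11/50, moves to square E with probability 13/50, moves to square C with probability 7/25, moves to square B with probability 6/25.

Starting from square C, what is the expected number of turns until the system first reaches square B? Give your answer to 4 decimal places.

Let t(s) be the expected number of turns to first reach square B from state s, with t(square B) = 0. Conditioning on the first turn:
t(square E) = 1 + 0.28·t(square E) + 0.22·t(square C) + 0.22·t(square A)
t(square C) = 1 + 0.3·t(square E) + 0.12·t(square C) + 0.3·t(square A)
t(square A) = 1 + 0.26·t(square E) + 0.28·t(square C) + 0.22·t(square A)
Solving: t(square E) = 3.6966, t(square C) = 3.7074, t(square A) = 3.8451.
Expected turns from square C to square B: 3.7074.

3.7074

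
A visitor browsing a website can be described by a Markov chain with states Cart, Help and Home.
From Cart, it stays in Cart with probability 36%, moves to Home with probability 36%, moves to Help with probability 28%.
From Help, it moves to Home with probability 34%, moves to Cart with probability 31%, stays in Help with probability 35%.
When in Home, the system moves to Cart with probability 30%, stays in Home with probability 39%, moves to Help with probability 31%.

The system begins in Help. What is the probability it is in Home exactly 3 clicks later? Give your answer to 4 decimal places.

Propagate the distribution vector 3 clicks from Help.
After 0 clicks: (0.0000, 1.0000, 0.0000)
After 1 click: (0.3100, 0.3500, 0.3400)
After 2 clicks: (0.3221, 0.3147, 0.3632)
After 3 clicks: (0.3225, 0.3129, 0.3646)
P(in Home after 3 clicks) = 0.3646

0.3646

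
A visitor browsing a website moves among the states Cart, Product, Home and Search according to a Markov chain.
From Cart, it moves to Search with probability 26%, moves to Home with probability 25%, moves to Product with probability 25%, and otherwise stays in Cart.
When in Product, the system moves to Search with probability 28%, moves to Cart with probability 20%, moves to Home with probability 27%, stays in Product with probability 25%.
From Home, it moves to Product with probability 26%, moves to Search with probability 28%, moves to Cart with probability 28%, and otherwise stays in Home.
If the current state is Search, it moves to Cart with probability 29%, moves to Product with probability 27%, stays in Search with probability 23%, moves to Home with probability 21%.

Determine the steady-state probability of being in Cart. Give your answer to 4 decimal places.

Let the stationary distribution be π with π = πP and π_1 + π_2 + π_3 + π_4 = 1.
π_1 = 0.24·π_1 + 0.2·π_2 + 0.28·π_3 + 0.29·π_4
π_2 = 0.25·π_1 + 0.25·π_2 + 0.26·π_3 + 0.27·π_4
π_3 = 0.25·π_1 + 0.27·π_2 + 0.18·π_3 + 0.21·π_4
Solving with the normalization constraint gives π = (0.2519, 0.2575, 0.2287, 0.2619).
So the stationary probability of Cart is 0.2519.

0.2519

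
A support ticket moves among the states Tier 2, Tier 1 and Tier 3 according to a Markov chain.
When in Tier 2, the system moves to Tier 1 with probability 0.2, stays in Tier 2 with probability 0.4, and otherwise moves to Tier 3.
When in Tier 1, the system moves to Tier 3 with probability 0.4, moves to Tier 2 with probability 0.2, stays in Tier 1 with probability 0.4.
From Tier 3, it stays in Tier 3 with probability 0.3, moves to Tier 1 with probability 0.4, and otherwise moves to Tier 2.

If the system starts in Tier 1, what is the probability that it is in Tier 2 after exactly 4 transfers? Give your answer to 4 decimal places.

0.2948

Propagate the distribution vector 4 transfers from Tier 1.
After 0 transfers: (0.0000, 1.0000, 0.0000)
After 1 transfer: (0.2000, 0.4000, 0.4000)
After 2 transfers: (0.2800, 0.3600, 0.3600)
After 3 transfers: (0.2920, 0.3440, 0.3640)
After 4 transfers: (0.2948, 0.3416, 0.3636)
P(in Tier 2 after 4 transfers) = 0.2948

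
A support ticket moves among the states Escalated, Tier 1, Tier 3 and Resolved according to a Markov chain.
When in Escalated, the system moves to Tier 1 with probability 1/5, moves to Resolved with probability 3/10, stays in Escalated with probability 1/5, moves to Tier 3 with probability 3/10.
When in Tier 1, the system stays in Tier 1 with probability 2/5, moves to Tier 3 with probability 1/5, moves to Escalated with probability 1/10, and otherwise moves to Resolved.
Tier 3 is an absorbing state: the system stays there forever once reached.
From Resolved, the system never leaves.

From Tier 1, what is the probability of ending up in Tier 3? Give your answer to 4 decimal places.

Let h(s) be the probability of absorption at Tier 3 starting from transient state s. Then h(Tier 3) = 1 and h(Resolved) = 0. By first-step analysis:
h(Escalated) = 0.2·h(Escalated) + 0.2·h(Tier 1) + 0.3·1 + 0.3·0
h(Tier 1) = 0.1·h(Escalated) + 0.4·h(Tier 1) + 0.2·1 + 0.3·0
Solving: h(Escalated) = 0.4783, h(Tier 1) = 0.4130.
Starting from Tier 1, the probability is 0.4130.

0.4130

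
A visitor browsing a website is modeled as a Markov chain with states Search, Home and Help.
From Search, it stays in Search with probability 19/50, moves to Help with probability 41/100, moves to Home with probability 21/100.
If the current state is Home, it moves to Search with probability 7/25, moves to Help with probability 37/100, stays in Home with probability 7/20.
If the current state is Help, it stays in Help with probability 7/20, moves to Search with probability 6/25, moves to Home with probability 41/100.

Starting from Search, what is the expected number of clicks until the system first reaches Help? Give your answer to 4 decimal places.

2.4985

Let t(s) be the expected number of clicks to first reach Help from state s, with t(Help) = 0. Conditioning on the first click:
t(Search) = 1 + 0.38·t(Search) + 0.21·t(Home)
t(Home) = 1 + 0.28·t(Search) + 0.35·t(Home)
Solving: t(Search) = 2.4985, t(Home) = 2.6148.
Expected clicks from Search to Help: 2.4985.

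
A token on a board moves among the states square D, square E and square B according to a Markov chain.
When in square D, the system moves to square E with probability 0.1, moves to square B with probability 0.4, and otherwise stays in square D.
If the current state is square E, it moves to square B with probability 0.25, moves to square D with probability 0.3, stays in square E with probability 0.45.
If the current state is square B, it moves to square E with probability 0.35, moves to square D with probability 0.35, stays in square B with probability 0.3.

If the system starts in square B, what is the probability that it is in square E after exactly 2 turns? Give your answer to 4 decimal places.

0.2975

Sum over the intermediate state after 1 turn:
P = P(square B→square D)·P(square D→square E) + P(square B→square E)·P(square E→square E) + P(square B→square B)·P(square B→square E)
  = 0.35×0.1 + 0.35×0.45 + 0.3×0.35
  = 0.0350 + 0.1575 + 0.1050 = 0.2975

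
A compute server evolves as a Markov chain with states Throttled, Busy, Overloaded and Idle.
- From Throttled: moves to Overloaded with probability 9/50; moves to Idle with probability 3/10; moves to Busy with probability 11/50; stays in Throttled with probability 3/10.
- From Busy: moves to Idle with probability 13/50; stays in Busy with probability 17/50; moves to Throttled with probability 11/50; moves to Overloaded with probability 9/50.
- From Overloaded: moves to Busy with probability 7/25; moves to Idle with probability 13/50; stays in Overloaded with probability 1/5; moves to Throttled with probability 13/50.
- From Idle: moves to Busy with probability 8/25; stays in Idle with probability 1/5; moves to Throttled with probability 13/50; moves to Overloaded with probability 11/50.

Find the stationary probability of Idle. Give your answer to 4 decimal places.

0.2550

Let the stationary distribution be π with π = πP and π_1 + π_2 + π_3 + π_4 = 1.
π_1 = 0.3·π_1 + 0.22·π_2 + 0.26·π_3 + 0.26·π_4
π_2 = 0.22·π_1 + 0.34·π_2 + 0.28·π_3 + 0.32·π_4
π_3 = 0.18·π_1 + 0.18·π_2 + 0.2·π_3 + 0.22·π_4
Solving with the normalization constraint gives π = (0.2587, 0.2922, 0.1941, 0.2550).
So the stationary probability of Idle is 0.2550.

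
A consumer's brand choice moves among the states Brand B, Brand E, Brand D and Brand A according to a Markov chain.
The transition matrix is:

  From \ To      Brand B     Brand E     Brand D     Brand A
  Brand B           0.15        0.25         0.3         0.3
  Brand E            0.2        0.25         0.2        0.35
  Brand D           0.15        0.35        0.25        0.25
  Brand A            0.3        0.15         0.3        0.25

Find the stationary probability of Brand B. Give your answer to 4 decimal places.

Let the stationary distribution be π with π = πP and π_1 + π_2 + π_3 + π_4 = 1.
π_1 = 0.15·π_1 + 0.2·π_2 + 0.15·π_3 + 0.3·π_4
π_2 = 0.25·π_1 + 0.25·π_2 + 0.35·π_3 + 0.15·π_4
π_3 = 0.3·π_1 + 0.2·π_2 + 0.25·π_3 + 0.3·π_4
Solving with the normalization constraint gives π = (0.2051, 0.2477, 0.2621, 0.2850).
So the stationary probability of Brand B is 0.2051.

0.2051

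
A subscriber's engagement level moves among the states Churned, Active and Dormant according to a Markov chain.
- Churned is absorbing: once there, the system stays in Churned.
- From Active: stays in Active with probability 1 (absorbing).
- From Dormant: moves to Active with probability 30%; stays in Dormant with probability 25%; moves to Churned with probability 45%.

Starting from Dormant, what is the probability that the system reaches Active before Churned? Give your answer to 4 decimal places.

0.4000

Let h(s) be the probability of absorption at Active starting from transient state s. Then h(Active) = 1 and h(Churned) = 0. By first-step analysis:
h(Dormant) = 0.45·0 + 0.3·1 + 0.25·h(Dormant)
Solving: h(Dormant) = 0.4000.
Starting from Dormant, the probability is 0.4000.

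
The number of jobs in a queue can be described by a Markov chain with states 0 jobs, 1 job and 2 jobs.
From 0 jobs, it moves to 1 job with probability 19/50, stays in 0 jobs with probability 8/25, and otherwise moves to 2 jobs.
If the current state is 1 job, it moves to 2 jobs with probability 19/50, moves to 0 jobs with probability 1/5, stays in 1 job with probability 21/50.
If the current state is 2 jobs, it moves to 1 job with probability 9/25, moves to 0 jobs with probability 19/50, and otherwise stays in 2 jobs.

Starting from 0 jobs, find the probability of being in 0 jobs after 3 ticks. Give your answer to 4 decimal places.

0.2924

Propagate the distribution vector 3 ticks from 0 jobs.
After 0 ticks: (1.0000, 0.0000, 0.0000)
After 1 tick: (0.3200, 0.3800, 0.3000)
After 2 ticks: (0.2924, 0.3892, 0.3184)
After 3 ticks: (0.2924, 0.3892, 0.3184)
P(in 0 jobs after 3 ticks) = 0.2924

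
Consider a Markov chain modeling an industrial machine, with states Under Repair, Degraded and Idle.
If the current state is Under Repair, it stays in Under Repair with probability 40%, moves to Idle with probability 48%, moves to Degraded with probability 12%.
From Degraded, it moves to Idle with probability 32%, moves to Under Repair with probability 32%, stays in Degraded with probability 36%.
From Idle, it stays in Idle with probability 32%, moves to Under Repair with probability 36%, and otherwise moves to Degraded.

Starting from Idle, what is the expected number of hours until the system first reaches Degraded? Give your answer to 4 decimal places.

Let t(s) be the expected number of hours to first reach Degraded from state s, with t(Degraded) = 0. Conditioning on the first hour:
t(Under Repair) = 1 + 0.4·t(Under Repair) + 0.48·t(Idle)
t(Idle) = 1 + 0.36·t(Under Repair) + 0.32·t(Idle)
Solving: t(Under Repair) = 4.9320, t(Idle) = 4.0816.
Expected hours from Idle to Degraded: 4.0816.

4.0816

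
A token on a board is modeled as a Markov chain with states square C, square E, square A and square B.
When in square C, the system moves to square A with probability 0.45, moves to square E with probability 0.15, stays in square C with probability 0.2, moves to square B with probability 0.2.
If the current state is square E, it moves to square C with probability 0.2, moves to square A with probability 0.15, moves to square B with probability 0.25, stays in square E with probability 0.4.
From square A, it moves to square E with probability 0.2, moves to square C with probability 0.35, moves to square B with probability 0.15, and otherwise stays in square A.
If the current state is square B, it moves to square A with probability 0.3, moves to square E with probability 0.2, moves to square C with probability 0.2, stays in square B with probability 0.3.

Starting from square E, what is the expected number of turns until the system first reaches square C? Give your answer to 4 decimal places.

Let t(s) be the expected number of turns to first reach square C from state s, with t(square C) = 0. Conditioning on the first turn:
t(square E) = 1 + 0.4·t(square E) + 0.15·t(square A) + 0.25·t(square B)
t(square A) = 1 + 0.2·t(square E) + 0.3·t(square A) + 0.15·t(square B)
t(square B) = 1 + 0.2·t(square E) + 0.3·t(square A) + 0.3·t(square B)
Solving: t(square E) = 4.2950, t(square A) = 3.5509, t(square B) = 4.1775.
Expected turns from square E to square C: 4.2950.

4.2950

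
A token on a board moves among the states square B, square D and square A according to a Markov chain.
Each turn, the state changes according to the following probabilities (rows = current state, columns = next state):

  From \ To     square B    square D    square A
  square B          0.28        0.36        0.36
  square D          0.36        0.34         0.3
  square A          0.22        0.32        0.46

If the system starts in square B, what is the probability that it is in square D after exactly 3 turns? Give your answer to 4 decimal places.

Propagate the distribution vector 3 turns from square B.
After 0 turns: (1.0000, 0.0000, 0.0000)
After 1 turn: (0.2800, 0.3600, 0.3600)
After 2 turns: (0.2872, 0.3384, 0.3744)
After 3 turns: (0.2846, 0.3383, 0.3771)
P(in square D after 3 turns) = 0.3383

0.3383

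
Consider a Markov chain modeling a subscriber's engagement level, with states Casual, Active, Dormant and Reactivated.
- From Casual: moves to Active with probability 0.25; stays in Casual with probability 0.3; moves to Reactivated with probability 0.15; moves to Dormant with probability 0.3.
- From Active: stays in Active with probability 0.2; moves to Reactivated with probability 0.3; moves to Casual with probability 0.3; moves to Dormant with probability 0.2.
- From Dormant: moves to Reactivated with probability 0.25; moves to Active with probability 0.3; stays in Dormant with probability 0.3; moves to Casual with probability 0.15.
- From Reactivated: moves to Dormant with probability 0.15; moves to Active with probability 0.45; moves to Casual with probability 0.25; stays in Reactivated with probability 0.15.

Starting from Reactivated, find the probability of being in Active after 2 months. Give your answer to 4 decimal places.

0.2650

Propagate the distribution vector 2 months from Reactivated.
After 0 months: (0.0000, 0.0000, 0.0000, 1.0000)
After 1 month: (0.2500, 0.4500, 0.1500, 0.1500)
After 2 months: (0.2700, 0.2650, 0.2325, 0.2325)
P(in Active after 2 months) = 0.2650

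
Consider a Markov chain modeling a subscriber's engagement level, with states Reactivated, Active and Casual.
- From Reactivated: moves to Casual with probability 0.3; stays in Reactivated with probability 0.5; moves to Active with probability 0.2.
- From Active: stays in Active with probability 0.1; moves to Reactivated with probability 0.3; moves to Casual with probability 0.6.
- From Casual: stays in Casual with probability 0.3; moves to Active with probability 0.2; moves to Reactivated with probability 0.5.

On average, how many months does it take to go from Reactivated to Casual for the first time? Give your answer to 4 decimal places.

Let t(s) be the expected number of months to first reach Casual from state s, with t(Casual) = 0. Conditioning on the first month:
t(Reactivated) = 1 + 0.5·t(Reactivated) + 0.2·t(Active)
t(Active) = 1 + 0.3·t(Reactivated) + 0.1·t(Active)
Solving: t(Reactivated) = 2.8205, t(Active) = 2.0513.
Expected months from Reactivated to Casual: 2.8205.

2.8205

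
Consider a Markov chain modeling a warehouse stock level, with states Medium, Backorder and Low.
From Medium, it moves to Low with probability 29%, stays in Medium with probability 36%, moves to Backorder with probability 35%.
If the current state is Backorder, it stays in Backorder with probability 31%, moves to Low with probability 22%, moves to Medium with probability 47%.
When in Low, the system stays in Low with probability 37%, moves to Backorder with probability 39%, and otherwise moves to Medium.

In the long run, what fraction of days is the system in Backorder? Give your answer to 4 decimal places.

0.3476

Let the stationary distribution be π with π = πP and π_1 + π_2 + π_3 = 1.
π_1 = 0.36·π_1 + 0.47·π_2 + 0.24·π_3
π_2 = 0.35·π_1 + 0.31·π_2 + 0.39·π_3
Solving with the normalization constraint gives π = (0.3636, 0.3476, 0.2888).
So the stationary probability of Backorder is 0.3476.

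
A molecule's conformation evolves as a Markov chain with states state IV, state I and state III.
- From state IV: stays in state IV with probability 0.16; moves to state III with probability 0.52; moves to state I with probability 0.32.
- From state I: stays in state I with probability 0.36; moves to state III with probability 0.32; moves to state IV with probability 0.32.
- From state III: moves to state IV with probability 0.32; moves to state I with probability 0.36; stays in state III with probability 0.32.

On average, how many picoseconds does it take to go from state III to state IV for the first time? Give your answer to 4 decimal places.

3.1250

Let t(s) be the expected number of picoseconds to first reach state IV from state s, with t(state IV) = 0. Conditioning on the first picosecond:
t(state I) = 1 + 0.36·t(state I) + 0.32·t(state III)
t(state III) = 1 + 0.36·t(state I) + 0.32·t(state III)
Solving: t(state I) = 3.1250, t(state III) = 3.1250.
Expected picoseconds from state III to state IV: 3.1250.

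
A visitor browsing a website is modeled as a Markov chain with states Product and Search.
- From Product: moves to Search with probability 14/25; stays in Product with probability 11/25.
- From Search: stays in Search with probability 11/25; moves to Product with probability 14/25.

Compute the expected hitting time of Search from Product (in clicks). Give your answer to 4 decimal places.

1.7857

Let t(s) be the expected number of clicks to first reach Search from state s, with t(Search) = 0. Conditioning on the first click:
t(Product) = 1 + 0.44·t(Product)
Solving: t(Product) = 1.7857.
Expected clicks from Product to Search: 1.7857.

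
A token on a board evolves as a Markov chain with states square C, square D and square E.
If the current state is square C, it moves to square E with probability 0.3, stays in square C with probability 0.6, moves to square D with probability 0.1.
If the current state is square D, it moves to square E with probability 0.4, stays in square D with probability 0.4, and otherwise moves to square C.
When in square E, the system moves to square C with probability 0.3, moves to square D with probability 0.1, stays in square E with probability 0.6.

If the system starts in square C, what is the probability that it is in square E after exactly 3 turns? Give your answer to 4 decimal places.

Propagate the distribution vector 3 turns from square C.
After 0 turns: (1.0000, 0.0000, 0.0000)
After 1 turn: (0.6000, 0.1000, 0.3000)
After 2 turns: (0.4700, 0.1300, 0.4000)
After 3 turns: (0.4280, 0.1390, 0.4330)
P(in square E after 3 turns) = 0.4330

0.4330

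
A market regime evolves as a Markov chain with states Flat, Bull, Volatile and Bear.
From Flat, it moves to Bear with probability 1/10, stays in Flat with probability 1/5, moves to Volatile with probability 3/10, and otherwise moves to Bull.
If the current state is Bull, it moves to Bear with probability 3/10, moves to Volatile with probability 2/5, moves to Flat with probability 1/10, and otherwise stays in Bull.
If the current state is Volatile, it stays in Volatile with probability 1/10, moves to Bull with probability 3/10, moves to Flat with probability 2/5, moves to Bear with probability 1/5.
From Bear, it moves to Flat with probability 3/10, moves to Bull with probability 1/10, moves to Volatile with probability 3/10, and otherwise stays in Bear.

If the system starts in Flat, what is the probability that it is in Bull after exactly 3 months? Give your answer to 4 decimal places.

0.2510

Propagate the distribution vector 3 months from Flat.
After 0 months: (1.0000, 0.0000, 0.0000, 0.0000)
After 1 month: (0.2000, 0.4000, 0.3000, 0.1000)
After 2 months: (0.2300, 0.2600, 0.2800, 0.2300)
After 3 months: (0.2530, 0.2510, 0.2700, 0.2260)
P(in Bull after 3 months) = 0.2510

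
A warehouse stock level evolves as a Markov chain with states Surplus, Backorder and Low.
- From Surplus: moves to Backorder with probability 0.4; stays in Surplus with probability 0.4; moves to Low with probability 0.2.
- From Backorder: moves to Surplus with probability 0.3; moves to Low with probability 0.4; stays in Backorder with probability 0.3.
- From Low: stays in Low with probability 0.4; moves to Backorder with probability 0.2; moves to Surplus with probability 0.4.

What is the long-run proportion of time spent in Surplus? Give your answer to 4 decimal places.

0.3696

Let the stationary distribution be π with π = πP and π_1 + π_2 + π_3 = 1.
π_1 = 0.4·π_1 + 0.3·π_2 + 0.4·π_3
π_2 = 0.4·π_1 + 0.3·π_2 + 0.2·π_3
Solving with the normalization constraint gives π = (0.3696, 0.3043, 0.3261).
So the stationary probability of Surplus is 0.3696.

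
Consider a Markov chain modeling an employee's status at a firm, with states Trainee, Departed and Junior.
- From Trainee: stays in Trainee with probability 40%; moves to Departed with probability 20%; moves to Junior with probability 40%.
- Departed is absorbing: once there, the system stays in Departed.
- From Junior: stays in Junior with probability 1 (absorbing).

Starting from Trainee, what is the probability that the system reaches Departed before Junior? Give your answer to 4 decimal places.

0.3333

Let h(s) be the probability of absorption at Departed starting from transient state s. Then h(Departed) = 1 and h(Junior) = 0. By first-step analysis:
h(Trainee) = 0.4·h(Trainee) + 0.2·1 + 0.4·0
Solving: h(Trainee) = 0.3333.
Starting from Trainee, the probability is 0.3333.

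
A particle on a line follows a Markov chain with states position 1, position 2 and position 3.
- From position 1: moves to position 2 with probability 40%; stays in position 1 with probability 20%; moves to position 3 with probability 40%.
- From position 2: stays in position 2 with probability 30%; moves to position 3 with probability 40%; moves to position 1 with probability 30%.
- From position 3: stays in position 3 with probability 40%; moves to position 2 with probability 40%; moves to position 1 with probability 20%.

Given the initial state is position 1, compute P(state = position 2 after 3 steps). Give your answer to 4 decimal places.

0.3640

Propagate the distribution vector 3 steps from position 1.
After 0 steps: (1.0000, 0.0000, 0.0000)
After 1 step: (0.2000, 0.4000, 0.4000)
After 2 steps: (0.2400, 0.3600, 0.4000)
After 3 steps: (0.2360, 0.3640, 0.4000)
P(in position 2 after 3 steps) = 0.3640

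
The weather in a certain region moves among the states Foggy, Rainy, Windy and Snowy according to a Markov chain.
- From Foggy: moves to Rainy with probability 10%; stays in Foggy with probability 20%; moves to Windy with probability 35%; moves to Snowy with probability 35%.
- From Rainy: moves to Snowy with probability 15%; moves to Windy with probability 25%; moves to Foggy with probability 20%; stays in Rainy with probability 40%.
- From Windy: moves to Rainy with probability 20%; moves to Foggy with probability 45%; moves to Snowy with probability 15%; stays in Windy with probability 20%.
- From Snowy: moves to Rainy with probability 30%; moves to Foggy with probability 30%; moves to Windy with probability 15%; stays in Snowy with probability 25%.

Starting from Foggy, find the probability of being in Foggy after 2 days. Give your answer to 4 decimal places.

Propagate the distribution vector 2 days from Foggy.
After 0 days: (1.0000, 0.0000, 0.0000, 0.0000)
After 1 day: (0.2000, 0.1000, 0.3500, 0.3500)
After 2 days: (0.3225, 0.2350, 0.2175, 0.2250)
P(in Foggy after 2 days) = 0.3225

0.3225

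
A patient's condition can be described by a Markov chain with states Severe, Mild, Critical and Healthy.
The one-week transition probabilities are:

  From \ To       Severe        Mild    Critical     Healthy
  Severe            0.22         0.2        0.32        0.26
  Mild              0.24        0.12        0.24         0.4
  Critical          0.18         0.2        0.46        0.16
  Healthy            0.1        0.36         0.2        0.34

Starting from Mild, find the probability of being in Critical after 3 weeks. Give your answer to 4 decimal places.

Propagate the distribution vector 3 weeks from Mild.
After 0 weeks: (0.0000, 1.0000, 0.0000, 0.0000)
After 1 week: (0.2400, 0.1200, 0.2400, 0.4000)
After 2 weeks: (0.1648, 0.2544, 0.2960, 0.2848)
After 3 weeks: (0.1791, 0.2252, 0.3069, 0.2888)
P(in Critical after 3 weeks) = 0.3069

0.3069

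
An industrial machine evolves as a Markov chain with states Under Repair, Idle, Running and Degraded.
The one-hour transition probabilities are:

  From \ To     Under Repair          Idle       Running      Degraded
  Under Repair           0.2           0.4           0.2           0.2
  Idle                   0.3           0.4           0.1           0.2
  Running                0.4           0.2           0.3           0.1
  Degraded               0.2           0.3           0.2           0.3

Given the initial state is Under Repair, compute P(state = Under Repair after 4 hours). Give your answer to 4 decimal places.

Propagate the distribution vector 4 hours from Under Repair.
After 0 hours: (1.0000, 0.0000, 0.0000, 0.0000)
After 1 hour: (0.2000, 0.4000, 0.2000, 0.2000)
After 2 hours: (0.2800, 0.3400, 0.1800, 0.2000)
After 3 hours: (0.2700, 0.3440, 0.1840, 0.2020)
After 4 hours: (0.2712, 0.3430, 0.1840, 0.2018)
P(in Under Repair after 4 hours) = 0.2712

0.2712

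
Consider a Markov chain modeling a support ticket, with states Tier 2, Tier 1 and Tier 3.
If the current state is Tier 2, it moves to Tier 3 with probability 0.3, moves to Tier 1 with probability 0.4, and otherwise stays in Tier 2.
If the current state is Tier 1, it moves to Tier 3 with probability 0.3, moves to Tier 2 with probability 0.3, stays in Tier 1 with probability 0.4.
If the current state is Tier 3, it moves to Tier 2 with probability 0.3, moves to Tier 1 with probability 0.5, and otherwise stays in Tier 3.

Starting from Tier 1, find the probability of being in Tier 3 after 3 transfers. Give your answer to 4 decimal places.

Propagate the distribution vector 3 transfers from Tier 1.
After 0 transfers: (0.0000, 1.0000, 0.0000)
After 1 transfer: (0.3000, 0.4000, 0.3000)
After 2 transfers: (0.3000, 0.4300, 0.2700)
After 3 transfers: (0.3000, 0.4270, 0.2730)
P(in Tier 3 after 3 transfers) = 0.2730

0.2730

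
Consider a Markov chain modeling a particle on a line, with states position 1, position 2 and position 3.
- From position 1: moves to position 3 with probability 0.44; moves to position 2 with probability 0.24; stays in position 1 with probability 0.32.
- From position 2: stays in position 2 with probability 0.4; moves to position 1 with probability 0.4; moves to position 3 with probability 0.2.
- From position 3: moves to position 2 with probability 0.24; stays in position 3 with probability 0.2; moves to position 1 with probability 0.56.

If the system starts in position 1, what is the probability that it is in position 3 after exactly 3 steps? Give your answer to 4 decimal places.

Propagate the distribution vector 3 steps from position 1.
After 0 steps: (1.0000, 0.0000, 0.0000)
After 1 step: (0.3200, 0.2400, 0.4400)
After 2 steps: (0.4448, 0.2784, 0.2768)
After 3 steps: (0.4087, 0.2845, 0.3068)
P(in position 3 after 3 steps) = 0.3068

0.3068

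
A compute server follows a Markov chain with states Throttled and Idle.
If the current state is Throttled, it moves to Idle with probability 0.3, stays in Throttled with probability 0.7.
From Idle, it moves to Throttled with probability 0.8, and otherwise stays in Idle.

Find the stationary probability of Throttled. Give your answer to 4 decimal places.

Let the stationary distribution be π with π = πP and π_1 + π_2 = 1.
π_1 = 0.7·π_1 + 0.8·π_2
Solving with the normalization constraint gives π = (0.7273, 0.2727).
So the stationary probability of Throttled is 0.7273.

0.7273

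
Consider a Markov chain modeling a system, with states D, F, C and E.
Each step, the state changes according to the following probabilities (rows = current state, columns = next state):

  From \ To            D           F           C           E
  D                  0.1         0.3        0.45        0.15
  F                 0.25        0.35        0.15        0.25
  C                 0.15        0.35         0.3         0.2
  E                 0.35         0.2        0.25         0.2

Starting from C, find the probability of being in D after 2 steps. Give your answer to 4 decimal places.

Propagate the distribution vector 2 steps from C.
After 0 steps: (0.0000, 0.0000, 1.0000, 0.0000)
After 1 step: (0.1500, 0.3500, 0.3000, 0.2000)
After 2 steps: (0.2175, 0.3125, 0.2600, 0.2100)
P(in D after 2 steps) = 0.2175

0.2175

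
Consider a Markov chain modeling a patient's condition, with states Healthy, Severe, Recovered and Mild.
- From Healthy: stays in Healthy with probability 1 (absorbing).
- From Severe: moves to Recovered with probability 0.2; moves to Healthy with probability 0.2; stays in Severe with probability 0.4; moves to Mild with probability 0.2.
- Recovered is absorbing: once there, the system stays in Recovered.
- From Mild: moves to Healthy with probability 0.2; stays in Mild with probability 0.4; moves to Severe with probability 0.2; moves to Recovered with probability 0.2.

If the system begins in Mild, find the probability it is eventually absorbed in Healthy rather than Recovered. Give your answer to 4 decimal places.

Let h(s) be the probability of absorption at Healthy starting from transient state s. Then h(Healthy) = 1 and h(Recovered) = 0. By first-step analysis:
h(Severe) = 0.2·1 + 0.4·h(Severe) + 0.2·0 + 0.2·h(Mild)
h(Mild) = 0.2·1 + 0.2·h(Severe) + 0.2·0 + 0.4·h(Mild)
Solving: h(Severe) = 0.5000, h(Mild) = 0.5000.
Starting from Mild, the probability is 0.5000.

0.5000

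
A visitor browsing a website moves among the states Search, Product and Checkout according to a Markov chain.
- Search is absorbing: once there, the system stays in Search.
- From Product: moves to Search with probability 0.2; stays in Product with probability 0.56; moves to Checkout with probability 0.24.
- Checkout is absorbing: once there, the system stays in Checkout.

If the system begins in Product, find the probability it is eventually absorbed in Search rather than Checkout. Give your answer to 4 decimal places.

Let h(s) be the probability of absorption at Search starting from transient state s. Then h(Search) = 1 and h(Checkout) = 0. By first-step analysis:
h(Product) = 0.2·1 + 0.56·h(Product) + 0.24·0
Solving: h(Product) = 0.4545.
Starting from Product, the probability is 0.4545.

0.4545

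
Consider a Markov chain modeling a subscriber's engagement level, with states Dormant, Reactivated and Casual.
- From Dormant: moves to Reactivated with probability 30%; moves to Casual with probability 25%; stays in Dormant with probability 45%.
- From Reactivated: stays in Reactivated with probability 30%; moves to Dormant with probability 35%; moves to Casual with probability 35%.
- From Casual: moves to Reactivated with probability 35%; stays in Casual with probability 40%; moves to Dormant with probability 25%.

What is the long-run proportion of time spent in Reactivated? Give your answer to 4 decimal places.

Let the stationary distribution be π with π = πP and π_1 + π_2 + π_3 = 1.
π_1 = 0.45·π_1 + 0.35·π_2 + 0.25·π_3
π_2 = 0.3·π_1 + 0.3·π_2 + 0.35·π_3
Solving with the normalization constraint gives π = (0.3521, 0.3166, 0.3314).
So the stationary probability of Reactivated is 0.3166.

0.3166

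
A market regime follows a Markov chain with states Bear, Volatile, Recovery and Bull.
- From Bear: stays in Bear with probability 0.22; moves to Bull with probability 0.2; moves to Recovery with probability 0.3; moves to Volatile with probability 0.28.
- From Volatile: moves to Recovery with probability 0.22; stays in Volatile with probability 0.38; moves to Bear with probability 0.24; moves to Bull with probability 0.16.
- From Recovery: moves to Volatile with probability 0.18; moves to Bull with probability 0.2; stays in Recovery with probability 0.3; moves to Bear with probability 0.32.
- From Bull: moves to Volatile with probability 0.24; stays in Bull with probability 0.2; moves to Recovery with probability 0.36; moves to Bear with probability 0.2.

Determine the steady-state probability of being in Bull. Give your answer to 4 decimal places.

0.1892

Let the stationary distribution be π with π = πP and π_1 + π_2 + π_3 + π_4 = 1.
π_1 = 0.22·π_1 + 0.24·π_2 + 0.32·π_3 + 0.2·π_4
π_2 = 0.28·π_1 + 0.38·π_2 + 0.18·π_3 + 0.24·π_4
π_3 = 0.3·π_1 + 0.22·π_2 + 0.3·π_3 + 0.36·π_4
Solving with the normalization constraint gives π = (0.2506, 0.2705, 0.2897, 0.1892).
So the stationary probability of Bull is 0.1892.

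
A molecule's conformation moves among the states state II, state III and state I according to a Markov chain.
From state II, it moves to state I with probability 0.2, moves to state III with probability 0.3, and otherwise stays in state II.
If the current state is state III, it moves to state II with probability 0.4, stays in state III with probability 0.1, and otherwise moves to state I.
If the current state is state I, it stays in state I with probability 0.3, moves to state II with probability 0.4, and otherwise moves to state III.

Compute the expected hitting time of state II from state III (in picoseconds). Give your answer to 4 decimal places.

Let t(s) be the expected number of picoseconds to first reach state II from state s, with t(state II) = 0. Conditioning on the first picosecond:
t(state III) = 1 + 0.1·t(state III) + 0.5·t(state I)
t(state I) = 1 + 0.3·t(state III) + 0.3·t(state I)
Solving: t(state III) = 2.5000, t(state I) = 2.5000.
Expected picoseconds from state III to state II: 2.5000.

2.5000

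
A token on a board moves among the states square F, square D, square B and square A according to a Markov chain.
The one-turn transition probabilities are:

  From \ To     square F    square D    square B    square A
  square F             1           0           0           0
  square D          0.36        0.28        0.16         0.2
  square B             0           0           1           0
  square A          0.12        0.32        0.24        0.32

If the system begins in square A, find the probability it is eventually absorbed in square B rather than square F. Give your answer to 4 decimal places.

0.5263

Let h(s) be the probability of absorption at square B starting from transient state s. Then h(square B) = 1 and h(square F) = 0. By first-step analysis:
h(square D) = 0.36·0 + 0.28·h(square D) + 0.16·1 + 0.2·h(square A)
h(square A) = 0.12·0 + 0.32·h(square D) + 0.24·1 + 0.32·h(square A)
Solving: h(square D) = 0.3684, h(square A) = 0.5263.
Starting from square A, the probability is 0.5263.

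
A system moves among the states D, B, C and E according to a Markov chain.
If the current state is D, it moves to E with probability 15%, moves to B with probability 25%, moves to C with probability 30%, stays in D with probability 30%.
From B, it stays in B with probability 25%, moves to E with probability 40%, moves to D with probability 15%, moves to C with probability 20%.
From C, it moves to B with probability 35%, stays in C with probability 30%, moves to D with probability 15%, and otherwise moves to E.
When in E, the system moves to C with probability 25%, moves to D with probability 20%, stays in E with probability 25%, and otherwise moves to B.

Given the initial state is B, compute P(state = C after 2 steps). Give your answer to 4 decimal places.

Propagate the distribution vector 2 steps from B.
After 0 steps: (0.0000, 1.0000, 0.0000, 0.0000)
After 1 step: (0.1500, 0.2500, 0.2000, 0.4000)
After 2 steps: (0.1925, 0.2900, 0.2550, 0.2625)
P(in C after 2 steps) = 0.2550

0.2550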